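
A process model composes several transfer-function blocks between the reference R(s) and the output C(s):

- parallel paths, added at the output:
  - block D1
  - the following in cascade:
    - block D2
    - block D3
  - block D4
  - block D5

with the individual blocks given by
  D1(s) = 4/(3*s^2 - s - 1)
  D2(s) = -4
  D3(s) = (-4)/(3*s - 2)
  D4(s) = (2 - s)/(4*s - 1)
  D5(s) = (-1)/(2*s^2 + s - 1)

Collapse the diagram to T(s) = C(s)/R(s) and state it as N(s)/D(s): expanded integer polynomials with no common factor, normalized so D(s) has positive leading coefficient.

The answer is (-18*s^6 + 429*s^5 + 30*s^4 - 447*s^3 + 36*s^2 + 115*s - 26)/(72*s^6 - 54*s^5 - 71*s^4 + 68*s^3 - 11*s + 2).

Reasoning:
Step 1 - cascade D2, D3; result 16/(3*s - 2)
Step 2 - reduce the parallel group D1, (D2*D3), D4, D5 - this is the overall T(s), already in the required normalized form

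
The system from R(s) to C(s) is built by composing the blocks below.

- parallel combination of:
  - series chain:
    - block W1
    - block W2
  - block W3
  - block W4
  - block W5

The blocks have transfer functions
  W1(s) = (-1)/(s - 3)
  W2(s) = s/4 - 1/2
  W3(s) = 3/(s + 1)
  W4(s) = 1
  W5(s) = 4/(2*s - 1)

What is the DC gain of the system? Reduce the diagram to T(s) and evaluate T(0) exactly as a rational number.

The answer is -1/6.

Reasoning:
Step 1. series reduction of W1, W2 gives (2 - s)/(4*s - 12)
Step 2. reduce the parallel group (W1*W2), W3, W4, W5 gives (6*s^3 + 23*s^2 - 129*s - 2)/(8*s^3 - 20*s^2 - 16*s + 12)
Evaluating the step-2 result (the overall T(s)) at s = 0 gives T(0) = -2/12 = -1/6.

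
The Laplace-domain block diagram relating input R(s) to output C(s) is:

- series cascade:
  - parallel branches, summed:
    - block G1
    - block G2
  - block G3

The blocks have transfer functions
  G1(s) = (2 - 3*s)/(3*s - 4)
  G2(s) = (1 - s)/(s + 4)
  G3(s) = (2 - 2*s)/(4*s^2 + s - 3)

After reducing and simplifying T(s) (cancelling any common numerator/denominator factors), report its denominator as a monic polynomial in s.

(1) reduce the parallel group G1, G2: (-6*s^2 - 3*s + 4)/(3*s^2 + 8*s - 16)
(2) reduce the series chain (G1+G2), G3: (12*s^3 - 6*s^2 - 14*s + 8)/(12*s^4 + 35*s^3 - 65*s^2 - 40*s + 48)
Step 2 gives the fully reduced T(s), with no common factor left to cancel. The denominator's leading coefficient is 12, so divide each of its coefficients by 12 to get the monic form.

Final answer: s^4 + 35*s^3/12 - 65*s^2/12 - 10*s/3 + 4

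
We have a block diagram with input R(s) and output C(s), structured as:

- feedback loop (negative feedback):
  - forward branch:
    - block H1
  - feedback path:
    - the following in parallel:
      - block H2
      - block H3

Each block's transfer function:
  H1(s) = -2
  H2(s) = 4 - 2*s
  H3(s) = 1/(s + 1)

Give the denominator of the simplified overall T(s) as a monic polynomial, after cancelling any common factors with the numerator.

Step 1 - combine H2, H3 in parallel gives (-2*s^2 + 2*s + 5)/(s + 1)
Step 2 - reduce the feedback loop with forward H1 and return (H2+H3) gives (-2*s - 2)/(4*s^2 - 3*s - 9)
The result of step 2 is T(s) in lowest terms. Its denominator has leading coefficient 4; dividing the denominator through by 4 makes it monic.

Therefore the answer is s^2 - 3*s/4 - 9/4.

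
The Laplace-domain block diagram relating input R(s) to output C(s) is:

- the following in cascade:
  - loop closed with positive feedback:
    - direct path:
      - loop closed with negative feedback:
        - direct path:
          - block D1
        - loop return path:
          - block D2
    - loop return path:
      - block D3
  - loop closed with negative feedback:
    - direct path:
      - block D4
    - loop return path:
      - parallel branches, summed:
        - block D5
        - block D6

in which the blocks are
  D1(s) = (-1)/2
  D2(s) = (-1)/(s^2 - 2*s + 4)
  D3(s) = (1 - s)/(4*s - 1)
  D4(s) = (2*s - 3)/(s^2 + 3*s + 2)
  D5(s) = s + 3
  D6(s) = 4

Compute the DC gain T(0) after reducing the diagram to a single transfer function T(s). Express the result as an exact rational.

Step 1. collapse the loop (D1 forward, D2 return) = (-s^2 + 2*s - 4)/(2*s^2 - 4*s + 9)
Step 2. feedback reduction of [D1/(1+D1*D2)], D3 = (-4*s^3 + 9*s^2 - 18*s + 4)/(7*s^3 - 15*s^2 + 34*s - 5)
Step 3. reduce the parallel group D5, D6 = s + 7
Step 4. feedback reduction of D4, (D5+D6) = (2*s - 3)/(3*s^2 + 14*s - 19)
Step 5. cascade [[D1/(1+D1*D2)]/(1-[D1/(1+D1*D2)]*D3)], [D4/(1+D4*(D5+D6))] = (-8*s^4 + 30*s^3 - 63*s^2 + 62*s - 12)/(21*s^5 + 53*s^4 - 241*s^3 + 746*s^2 - 716*s + 95)
Evaluating the step-5 result (the overall T(s)) at s = 0 gives T(0) = -12/95.

Hence the answer: -12/95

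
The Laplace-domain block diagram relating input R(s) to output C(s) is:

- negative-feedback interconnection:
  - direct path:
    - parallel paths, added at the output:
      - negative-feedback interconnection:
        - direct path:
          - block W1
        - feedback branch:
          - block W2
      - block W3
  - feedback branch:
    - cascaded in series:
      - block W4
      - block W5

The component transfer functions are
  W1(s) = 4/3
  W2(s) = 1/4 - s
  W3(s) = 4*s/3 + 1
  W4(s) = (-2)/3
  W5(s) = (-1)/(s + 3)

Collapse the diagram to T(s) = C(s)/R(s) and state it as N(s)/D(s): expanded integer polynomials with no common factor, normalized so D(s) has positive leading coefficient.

Answer: (12*s^3 + 33*s^2 - 27*s - 54)/(17*s^2 + 16*s - 39)

Working:
Step 1: apply the feedback formula to W1, W2 gives (-1)/(s - 1)
Step 2: sum the parallel branches [W1/(1+W1*W2)], W3 gives (4*s^2 - s - 6)/(3*s - 3)
Step 3: multiply W4, W5 (series) gives 2/(3*s + 9)
Step 4: collapse the loop (([W1/(1+W1*W2)]+W3) forward, (W4*W5) return) - this is the overall T(s), already in the required normalized form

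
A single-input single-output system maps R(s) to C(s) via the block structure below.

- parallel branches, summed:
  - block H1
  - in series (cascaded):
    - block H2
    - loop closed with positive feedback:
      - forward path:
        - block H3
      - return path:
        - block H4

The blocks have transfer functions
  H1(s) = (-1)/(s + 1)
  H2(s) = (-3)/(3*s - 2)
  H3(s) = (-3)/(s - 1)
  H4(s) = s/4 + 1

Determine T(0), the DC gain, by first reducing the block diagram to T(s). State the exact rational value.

Step 1 - feedback reduction of H3, H4 gives (-12)/(7*s + 8)
Step 2 - reduce the series chain H2, [H3/(1-H3*H4)] gives 36/(21*s^2 + 10*s - 16)
Step 3 - reduce the parallel group H1, (H2*[H3/(1-H3*H4)]) gives (-21*s^2 + 26*s + 52)/(21*s^3 + 31*s^2 - 6*s - 16)
DC gain: substitute s = 0 into T(s) from step 3: T(0) = 52/(-16) = -13/4.

Therefore the answer is -13/4.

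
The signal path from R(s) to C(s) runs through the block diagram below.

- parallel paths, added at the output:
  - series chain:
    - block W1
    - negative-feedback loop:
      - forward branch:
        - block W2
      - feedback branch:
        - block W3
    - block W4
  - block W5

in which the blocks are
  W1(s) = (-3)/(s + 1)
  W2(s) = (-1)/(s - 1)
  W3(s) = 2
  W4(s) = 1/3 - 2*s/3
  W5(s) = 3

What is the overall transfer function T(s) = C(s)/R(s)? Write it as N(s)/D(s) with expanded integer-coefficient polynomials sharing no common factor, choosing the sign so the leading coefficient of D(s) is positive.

Step 1. apply the feedback formula to W2, W3: (-1)/(s - 3)
Step 2. multiply W1, [W2/(1+W2*W3)], W4 (series): (1 - 2*s)/(s^2 - 2*s - 3)
Step 3. parallel reduction of (W1*[W2/(1+W2*W3)]*W4), W5 - this is the overall T(s), already in the required normalized form

Answer: (3*s^2 - 8*s - 8)/(s^2 - 2*s - 3)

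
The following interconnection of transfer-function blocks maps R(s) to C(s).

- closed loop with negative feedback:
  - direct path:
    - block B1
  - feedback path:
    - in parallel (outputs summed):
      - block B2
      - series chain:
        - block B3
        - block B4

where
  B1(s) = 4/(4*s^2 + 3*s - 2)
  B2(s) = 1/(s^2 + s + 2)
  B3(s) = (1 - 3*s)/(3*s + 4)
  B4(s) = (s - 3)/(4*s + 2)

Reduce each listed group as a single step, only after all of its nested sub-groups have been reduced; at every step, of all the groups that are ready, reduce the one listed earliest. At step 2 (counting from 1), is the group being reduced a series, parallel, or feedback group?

The answer is parallel.

Reasoning:
Step 1 - cascade B3, B4
Step 2 - combine B2, (B3*B4) in parallel
Step 3 - collapse the loop (B1 forward, (B2+(B3*B4)) return)
Step 2 collapses a parallel group.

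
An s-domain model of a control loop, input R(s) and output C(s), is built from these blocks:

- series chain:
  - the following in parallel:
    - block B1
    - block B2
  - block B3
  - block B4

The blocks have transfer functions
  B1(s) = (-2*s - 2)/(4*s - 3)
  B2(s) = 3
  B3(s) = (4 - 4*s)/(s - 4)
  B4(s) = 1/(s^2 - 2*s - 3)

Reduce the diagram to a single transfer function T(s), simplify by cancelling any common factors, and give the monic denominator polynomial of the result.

Answer: s^4 - 27*s^3/4 + 19*s^2/2 + 33*s/4 - 9

Working:
[1] reduce the parallel group B1, B2, giving (10*s - 11)/(4*s - 3)
[2] combine (B1+B2), B3, B4 in series, giving (-40*s^2 + 84*s - 44)/(4*s^4 - 27*s^3 + 38*s^2 + 33*s - 36)
T(s) is the step-2 result (common factors already cancelled). Leading coefficient of the denominator: 4. Divide through by 4 for the monic polynomial.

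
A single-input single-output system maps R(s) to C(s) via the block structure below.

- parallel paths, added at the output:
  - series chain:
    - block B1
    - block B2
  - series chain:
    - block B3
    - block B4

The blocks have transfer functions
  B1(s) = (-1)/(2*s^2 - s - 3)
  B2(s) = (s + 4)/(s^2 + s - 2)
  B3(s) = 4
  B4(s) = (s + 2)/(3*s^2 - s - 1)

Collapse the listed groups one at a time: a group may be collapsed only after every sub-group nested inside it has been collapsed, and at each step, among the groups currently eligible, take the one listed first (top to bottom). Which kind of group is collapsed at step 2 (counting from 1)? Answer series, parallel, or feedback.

[1] multiply B1, B2 (series)
[2] series reduction of B3, B4
[3] parallel reduction of (B1*B2), (B3*B4)
At step 2 the group reduced is series.

Final answer: series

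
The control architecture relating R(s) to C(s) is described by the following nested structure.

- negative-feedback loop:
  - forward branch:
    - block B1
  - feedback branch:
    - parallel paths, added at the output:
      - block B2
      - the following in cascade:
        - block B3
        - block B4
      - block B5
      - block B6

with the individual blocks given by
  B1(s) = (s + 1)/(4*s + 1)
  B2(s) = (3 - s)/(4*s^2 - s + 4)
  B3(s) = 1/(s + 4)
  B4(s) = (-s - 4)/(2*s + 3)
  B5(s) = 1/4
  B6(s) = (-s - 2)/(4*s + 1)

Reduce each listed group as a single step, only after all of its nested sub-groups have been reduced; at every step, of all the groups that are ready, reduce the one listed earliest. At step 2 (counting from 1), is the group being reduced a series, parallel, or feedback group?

Step 1. multiply B3, B4 (series)
Step 2. sum the parallel branches B2, (B3*B4), B5, B6
Step 3. reduce the feedback loop with forward B1 and return (B2+(B3*B4)+B5+B6)
So the answer for step 2 is parallel.

Final answer: parallel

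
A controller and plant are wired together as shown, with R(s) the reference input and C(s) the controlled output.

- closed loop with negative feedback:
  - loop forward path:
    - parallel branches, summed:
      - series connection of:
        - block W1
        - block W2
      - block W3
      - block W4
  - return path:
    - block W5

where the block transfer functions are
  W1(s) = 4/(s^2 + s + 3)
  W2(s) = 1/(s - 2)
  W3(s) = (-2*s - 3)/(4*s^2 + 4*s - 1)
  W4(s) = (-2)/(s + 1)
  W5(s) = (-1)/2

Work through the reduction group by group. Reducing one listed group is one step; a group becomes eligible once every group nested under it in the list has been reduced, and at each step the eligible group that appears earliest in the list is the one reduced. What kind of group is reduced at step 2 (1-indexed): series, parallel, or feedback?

(1) reduce the series chain W1, W2
(2) combine (W1*W2), W3, W4 in parallel
(3) collapse the loop (((W1*W2)+W3+W4) forward, W5 return)
Step 2: parallel.

Final answer: parallel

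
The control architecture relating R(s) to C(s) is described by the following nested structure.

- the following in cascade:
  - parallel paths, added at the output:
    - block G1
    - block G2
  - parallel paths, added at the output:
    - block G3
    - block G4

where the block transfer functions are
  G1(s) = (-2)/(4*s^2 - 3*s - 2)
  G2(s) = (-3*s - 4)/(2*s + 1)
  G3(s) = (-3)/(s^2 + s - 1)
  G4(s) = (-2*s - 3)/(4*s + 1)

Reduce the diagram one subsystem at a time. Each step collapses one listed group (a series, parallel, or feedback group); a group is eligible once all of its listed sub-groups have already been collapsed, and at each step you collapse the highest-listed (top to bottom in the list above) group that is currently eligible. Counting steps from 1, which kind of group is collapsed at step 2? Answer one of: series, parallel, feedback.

The answer is parallel.

Reasoning:
Step 1: combine G1, G2 in parallel
Step 2: combine G3, G4 in parallel
Step 3: multiply (G1+G2), (G3+G4) (series)
Step 2 collapses a parallel group.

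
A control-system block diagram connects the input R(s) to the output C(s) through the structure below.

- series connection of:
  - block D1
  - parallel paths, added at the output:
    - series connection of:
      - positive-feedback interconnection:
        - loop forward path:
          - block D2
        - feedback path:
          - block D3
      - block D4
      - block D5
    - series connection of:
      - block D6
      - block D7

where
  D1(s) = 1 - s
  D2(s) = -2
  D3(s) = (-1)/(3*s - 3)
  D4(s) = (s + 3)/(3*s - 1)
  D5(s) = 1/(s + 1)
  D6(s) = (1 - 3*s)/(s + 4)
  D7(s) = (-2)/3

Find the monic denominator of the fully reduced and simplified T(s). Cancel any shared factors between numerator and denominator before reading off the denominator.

1. feedback reduction of D2, D3 = (6 - 6*s)/(3*s - 5)
2. multiply [D2/(1-D2*D3)], D4, D5 (series) = (-6*s^2 - 12*s + 18)/(9*s^3 - 9*s^2 - 13*s + 5)
3. cascade D6, D7 = (6*s - 2)/(3*s + 12)
4. parallel reduction of ([D2/(1-D2*D3)]*D4*D5), (D6*D7) = (54*s^4 - 90*s^3 - 168*s^2 - 34*s + 206)/(27*s^4 + 81*s^3 - 147*s^2 - 141*s + 60)
5. cascade D1, (([D2/(1-D2*D3)]*D4*D5)+(D6*D7)) = (-54*s^5 + 144*s^4 + 78*s^3 - 134*s^2 - 240*s + 206)/(27*s^4 + 81*s^3 - 147*s^2 - 141*s + 60)
The result of step 5 is T(s) in lowest terms. Its denominator has leading coefficient 27; dividing the denominator through by 27 makes it monic.

Hence the answer: s^4 + 3*s^3 - 49*s^2/9 - 47*s/9 + 20/9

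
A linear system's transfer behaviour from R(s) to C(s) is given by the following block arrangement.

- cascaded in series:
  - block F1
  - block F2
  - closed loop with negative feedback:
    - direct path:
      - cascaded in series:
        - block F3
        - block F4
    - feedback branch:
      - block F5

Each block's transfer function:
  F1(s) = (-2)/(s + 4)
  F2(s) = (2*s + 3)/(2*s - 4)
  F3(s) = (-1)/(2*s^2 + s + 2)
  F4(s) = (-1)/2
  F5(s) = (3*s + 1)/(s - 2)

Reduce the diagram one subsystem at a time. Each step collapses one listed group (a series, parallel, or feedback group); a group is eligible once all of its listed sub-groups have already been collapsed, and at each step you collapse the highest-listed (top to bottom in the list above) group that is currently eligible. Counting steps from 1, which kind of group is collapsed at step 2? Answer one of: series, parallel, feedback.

The answer is feedback.

Reasoning:
Step 1: series reduction of F3, F4
Step 2: close the feedback loop around (F3*F4), F5
Step 3: cascade F1, F2, [(F3*F4)/(1+(F3*F4)*F5)]
Step 2 collapses a feedback group.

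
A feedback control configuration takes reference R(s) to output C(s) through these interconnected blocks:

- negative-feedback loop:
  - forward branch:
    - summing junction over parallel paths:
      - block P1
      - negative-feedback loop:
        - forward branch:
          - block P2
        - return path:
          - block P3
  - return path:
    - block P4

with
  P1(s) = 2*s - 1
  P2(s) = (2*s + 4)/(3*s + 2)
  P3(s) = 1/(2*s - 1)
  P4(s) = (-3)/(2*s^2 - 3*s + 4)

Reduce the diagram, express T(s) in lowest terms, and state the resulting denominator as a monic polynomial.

Reducing step by step:

Step 1. reduce the feedback loop with forward P2 and return P3 = (4*s^2 + 6*s - 4)/(6*s^2 + 3*s + 2)
Step 2. parallel reduction of P1, [P2/(1+P2*P3)] = (12*s^3 + 4*s^2 + 7*s - 6)/(6*s^2 + 3*s + 2)
Step 3. close the feedback loop around (P1+[P2/(1+P2*P3)]), P4 = (24*s^5 - 28*s^4 + 50*s^3 - 17*s^2 + 46*s - 24)/(12*s^4 - 48*s^3 + 7*s^2 - 15*s + 26)
T(s) is the step-3 result (common factors already cancelled). Leading coefficient of the denominator: 12. Divide through by 12 for the monic polynomial.

Answer: s^4 - 4*s^3 + 7*s^2/12 - 5*s/4 + 13/6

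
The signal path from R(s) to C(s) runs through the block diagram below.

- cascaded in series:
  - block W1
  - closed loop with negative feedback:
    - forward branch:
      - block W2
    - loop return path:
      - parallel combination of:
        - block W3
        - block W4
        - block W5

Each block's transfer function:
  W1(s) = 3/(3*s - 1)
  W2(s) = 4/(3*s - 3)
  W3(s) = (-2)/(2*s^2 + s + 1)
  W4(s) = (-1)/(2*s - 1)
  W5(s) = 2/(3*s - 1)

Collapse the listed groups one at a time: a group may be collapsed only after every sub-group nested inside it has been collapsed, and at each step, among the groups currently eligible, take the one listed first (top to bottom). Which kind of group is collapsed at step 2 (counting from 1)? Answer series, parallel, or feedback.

The answer is feedback.

Reasoning:
[1] combine W3, W4, W5 in parallel
[2] apply the feedback formula to W2, (W3+W4+W5)
[3] multiply W1, [W2/(1+W2*(W3+W4+W5))] (series)
The group at step 2 is a feedback group.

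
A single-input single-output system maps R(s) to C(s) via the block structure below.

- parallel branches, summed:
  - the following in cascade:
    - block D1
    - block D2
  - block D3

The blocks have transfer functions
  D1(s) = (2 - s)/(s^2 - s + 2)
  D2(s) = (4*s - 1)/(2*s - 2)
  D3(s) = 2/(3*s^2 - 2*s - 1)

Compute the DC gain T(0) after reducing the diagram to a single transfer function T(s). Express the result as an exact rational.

First reduce the diagram to T(s).

[1] multiply D1, D2 (series) = (-4*s^2 + 9*s - 2)/(2*s^3 - 4*s^2 + 6*s - 4)
[2] reduce the parallel group (D1*D2), D3 = (-12*s^3 + 27*s^2 - s + 6)/(6*s^4 - 10*s^3 + 14*s^2 - 6*s - 4)
Evaluating the step-2 result (the overall T(s)) at s = 0 gives T(0) = 6/(-4) = -3/2.

Answer: -3/2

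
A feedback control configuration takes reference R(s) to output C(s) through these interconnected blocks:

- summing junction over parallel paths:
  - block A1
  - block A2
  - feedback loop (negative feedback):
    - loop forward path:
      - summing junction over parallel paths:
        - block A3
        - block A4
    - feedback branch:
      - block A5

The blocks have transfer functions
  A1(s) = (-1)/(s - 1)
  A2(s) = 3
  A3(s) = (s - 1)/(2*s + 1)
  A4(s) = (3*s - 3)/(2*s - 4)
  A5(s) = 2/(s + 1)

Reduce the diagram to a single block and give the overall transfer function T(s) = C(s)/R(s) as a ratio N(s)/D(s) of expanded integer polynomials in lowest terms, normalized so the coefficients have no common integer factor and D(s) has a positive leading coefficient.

The answer is (20*s^4 + 17*s^3 - 147*s^2 + 115*s + 7)/(4*s^4 + 10*s^3 - 42*s^2 + 26*s + 2).

Reasoning:
1. sum the parallel branches A3, A4 = (8*s^2 - 9*s + 1)/(4*s^2 - 6*s - 4)
2. close the feedback loop around (A3+A4), A5 = (8*s^3 - s^2 - 8*s + 1)/(4*s^3 + 14*s^2 - 28*s - 2)
3. add A1, A2, [(A3+A4)/(1+(A3+A4)*A5)] (parallel), giving the overall T(s)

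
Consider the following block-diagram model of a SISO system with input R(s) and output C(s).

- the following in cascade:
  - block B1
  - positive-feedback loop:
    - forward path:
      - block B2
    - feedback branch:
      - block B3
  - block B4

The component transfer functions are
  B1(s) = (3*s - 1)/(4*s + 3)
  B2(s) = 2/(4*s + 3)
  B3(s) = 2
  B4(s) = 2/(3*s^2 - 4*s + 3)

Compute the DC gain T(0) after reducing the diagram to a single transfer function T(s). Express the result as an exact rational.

Step 1: apply the feedback formula to B2, B3 gives 2/(4*s - 1)
Step 2: series reduction of B1, [B2/(1-B2*B3)], B4 gives (12*s - 4)/(48*s^4 - 40*s^3 + 7*s^2 + 36*s - 9)
That last expression is T(s); at s = 0 only the constant terms survive, so T(0) = -4/(-9) = 4/9.

Therefore the answer is 4/9.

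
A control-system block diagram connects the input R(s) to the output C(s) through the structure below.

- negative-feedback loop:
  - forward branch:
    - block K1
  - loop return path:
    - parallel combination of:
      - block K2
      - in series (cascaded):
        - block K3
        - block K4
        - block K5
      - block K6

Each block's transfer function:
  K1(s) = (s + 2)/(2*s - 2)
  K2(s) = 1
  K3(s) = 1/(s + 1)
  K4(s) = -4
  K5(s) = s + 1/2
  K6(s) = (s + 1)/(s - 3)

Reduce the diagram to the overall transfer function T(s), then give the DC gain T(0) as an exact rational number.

Answer: -3/7

Working:
1. reduce the series chain K3, K4, K5: (-4*s - 2)/(s + 1)
2. add K2, (K3*K4*K5), K6 (parallel): (-2*s^2 + 10*s + 4)/(s^2 - 2*s - 3)
3. feedback reduction of K1, (K2+(K3*K4*K5)+K6): (s^3 - 7*s - 6)/(22*s + 14)
DC gain: substitute s = 0 into T(s) from step 3: T(0) = -6/14 = -3/7.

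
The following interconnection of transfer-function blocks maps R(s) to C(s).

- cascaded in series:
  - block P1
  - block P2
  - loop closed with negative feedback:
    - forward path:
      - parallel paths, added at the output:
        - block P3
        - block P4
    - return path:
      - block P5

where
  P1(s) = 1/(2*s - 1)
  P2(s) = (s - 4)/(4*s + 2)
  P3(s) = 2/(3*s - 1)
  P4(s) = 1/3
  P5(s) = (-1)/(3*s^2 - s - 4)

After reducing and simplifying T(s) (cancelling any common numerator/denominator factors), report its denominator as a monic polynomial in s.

Step 1. reduce the parallel group P3, P4; result (3*s + 5)/(9*s - 3)
Step 2. collapse the loop ((P3+P4) forward, P5 return); result (9*s^3 + 12*s^2 - 17*s - 20)/(27*s^3 - 18*s^2 - 36*s + 7)
Step 3. cascade P1, P2, [(P3+P4)/(1+(P3+P4)*P5)]; result (9*s^4 - 24*s^3 - 65*s^2 + 48*s + 80)/(216*s^5 - 144*s^4 - 342*s^3 + 92*s^2 + 72*s - 14)
No further cancellation is possible in the step-3 result, so that is T(s). Its denominator becomes monic after dividing by the leading coefficient 216.

Hence the answer: s^5 - 2*s^4/3 - 19*s^3/12 + 23*s^2/54 + s/3 - 7/108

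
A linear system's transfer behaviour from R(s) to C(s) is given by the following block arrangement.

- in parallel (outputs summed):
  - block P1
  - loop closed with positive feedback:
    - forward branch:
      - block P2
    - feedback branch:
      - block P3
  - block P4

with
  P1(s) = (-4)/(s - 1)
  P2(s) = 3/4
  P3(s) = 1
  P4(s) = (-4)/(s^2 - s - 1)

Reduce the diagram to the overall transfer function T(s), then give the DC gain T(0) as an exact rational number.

1. feedback reduction of P2, P3, giving 3
2. combine P1, [P2/(1-P2*P3)], P4 in parallel, giving (3*s^3 - 10*s^2 + 11)/(s^3 - 2*s^2 + 1)
Evaluating the step-2 result (the overall T(s)) at s = 0 gives T(0) = 11/1 = 11.

Hence the answer: 11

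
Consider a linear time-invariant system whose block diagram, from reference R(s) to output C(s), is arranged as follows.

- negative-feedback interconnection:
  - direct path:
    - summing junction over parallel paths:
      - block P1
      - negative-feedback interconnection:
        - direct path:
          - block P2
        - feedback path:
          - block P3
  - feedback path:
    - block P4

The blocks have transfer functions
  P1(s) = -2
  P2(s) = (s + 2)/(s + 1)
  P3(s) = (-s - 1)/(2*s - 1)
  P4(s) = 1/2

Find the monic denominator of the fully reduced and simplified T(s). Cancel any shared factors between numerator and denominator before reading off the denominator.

Step 1: feedback reduction of P2, P3 gives (2*s^2 + 3*s - 2)/(s^2 - 2*s - 3)
Step 2: sum the parallel branches P1, [P2/(1+P2*P3)] gives (7*s + 4)/(s^2 - 2*s - 3)
Step 3: apply the feedback formula to (P1+[P2/(1+P2*P3)]), P4 gives (14*s + 8)/(2*s^2 + 3*s - 2)
The result of step 3 is T(s) in lowest terms. Its denominator has leading coefficient 2; dividing the denominator through by 2 makes it monic.

Final answer: s^2 + 3*s/2 - 1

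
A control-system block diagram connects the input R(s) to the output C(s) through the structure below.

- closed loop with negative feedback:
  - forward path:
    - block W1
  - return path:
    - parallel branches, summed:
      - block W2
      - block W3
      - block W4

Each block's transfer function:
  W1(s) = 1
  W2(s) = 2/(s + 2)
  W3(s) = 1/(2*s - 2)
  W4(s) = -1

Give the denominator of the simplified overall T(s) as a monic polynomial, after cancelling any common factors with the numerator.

Step 1. parallel reduction of W2, W3, W4 gives (-2*s^2 + 3*s + 2)/(2*s^2 + 2*s - 4)
Step 2. reduce the feedback loop with forward W1 and return (W2+W3+W4) gives (2*s^2 + 2*s - 4)/(5*s - 2)
No further cancellation is possible in the step-2 result, so that is T(s). Its denominator becomes monic after dividing by the leading coefficient 5.

Hence the answer: s - 2/5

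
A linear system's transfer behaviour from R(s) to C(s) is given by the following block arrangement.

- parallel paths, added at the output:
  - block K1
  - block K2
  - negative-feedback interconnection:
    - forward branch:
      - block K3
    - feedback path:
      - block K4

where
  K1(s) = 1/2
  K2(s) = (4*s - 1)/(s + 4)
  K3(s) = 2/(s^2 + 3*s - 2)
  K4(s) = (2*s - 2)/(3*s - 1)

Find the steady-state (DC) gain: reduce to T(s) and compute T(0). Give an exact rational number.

Reducing step by step:

[1] collapse the loop (K3 forward, K4 return); result (6*s - 2)/(3*s^3 + 8*s^2 - 5*s - 2)
[2] add K1, K2, [K3/(1+K3*K4)] (parallel); result (27*s^4 + 78*s^3 - 17*s^2 + 16*s - 20)/(6*s^4 + 40*s^3 + 54*s^2 - 44*s - 16)
Step 2 gives the overall T(s). Then T(0) = -20/(-16) = 5/4.

Answer: 5/4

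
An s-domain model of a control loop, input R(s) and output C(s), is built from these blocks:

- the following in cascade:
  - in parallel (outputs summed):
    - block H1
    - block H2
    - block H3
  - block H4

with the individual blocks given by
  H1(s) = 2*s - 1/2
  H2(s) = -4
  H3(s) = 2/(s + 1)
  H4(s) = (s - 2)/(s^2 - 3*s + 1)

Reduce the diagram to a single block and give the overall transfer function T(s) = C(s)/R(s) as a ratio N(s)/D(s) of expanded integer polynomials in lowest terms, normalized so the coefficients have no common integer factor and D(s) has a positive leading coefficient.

Answer: (4*s^3 - 13*s^2 + 5*s + 10)/(2*s^3 - 4*s^2 - 4*s + 2)

Working:
1. combine H1, H2, H3 in parallel; result (4*s^2 - 5*s - 5)/(2*s + 2)
2. combine (H1+H2+H3), H4 in series; the result is T(s) itself (integer coefficients, no common factor, positive leading denominator coefficient)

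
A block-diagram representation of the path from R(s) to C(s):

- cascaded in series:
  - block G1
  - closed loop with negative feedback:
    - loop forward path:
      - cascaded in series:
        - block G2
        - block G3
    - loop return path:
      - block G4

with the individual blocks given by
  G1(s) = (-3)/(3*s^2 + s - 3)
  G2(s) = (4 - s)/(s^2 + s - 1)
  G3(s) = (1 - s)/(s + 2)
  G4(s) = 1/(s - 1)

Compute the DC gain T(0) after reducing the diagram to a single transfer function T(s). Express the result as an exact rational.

(1) series reduction of G2, G3: (s^2 - 5*s + 4)/(s^3 + 3*s^2 + s - 2)
(2) close the feedback loop around (G2*G3), G4: (s - 4)/(s^2 + 4*s + 6)
(3) cascade G1, [(G2*G3)/(1+(G2*G3)*G4)]: (12 - 3*s)/(3*s^4 + 13*s^3 + 19*s^2 - 6*s - 18)
Step 3 gives the overall T(s). Then T(0) = 12/(-18) = -2/3.

Final answer: -2/3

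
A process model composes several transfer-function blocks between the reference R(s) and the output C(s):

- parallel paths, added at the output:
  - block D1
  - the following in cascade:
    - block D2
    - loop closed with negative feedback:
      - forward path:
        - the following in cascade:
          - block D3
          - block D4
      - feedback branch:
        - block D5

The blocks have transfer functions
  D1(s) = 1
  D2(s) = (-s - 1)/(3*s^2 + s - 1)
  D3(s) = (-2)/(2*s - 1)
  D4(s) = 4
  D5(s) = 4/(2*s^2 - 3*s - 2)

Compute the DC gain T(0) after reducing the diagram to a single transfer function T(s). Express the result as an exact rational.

Reducing step by step:

Step 1: series reduction of D3, D4; result (-8)/(2*s - 1)
Step 2: collapse the loop ((D3*D4) forward, D5 return); result (-16*s^2 + 24*s + 16)/(4*s^3 - 8*s^2 - s - 30)
Step 3: reduce the series chain D2, [(D3*D4)/(1+(D3*D4)*D5)]; result (16*s^3 - 8*s^2 - 40*s - 16)/(12*s^5 - 20*s^4 - 15*s^3 - 83*s^2 - 29*s + 30)
Step 4: reduce the parallel group D1, (D2*[(D3*D4)/(1+(D3*D4)*D5)]); result (12*s^5 - 20*s^4 + s^3 - 91*s^2 - 69*s + 14)/(12*s^5 - 20*s^4 - 15*s^3 - 83*s^2 - 29*s + 30)
Step 4 gives the overall T(s). Then T(0) = 14/30 = 7/15.

Answer: 7/15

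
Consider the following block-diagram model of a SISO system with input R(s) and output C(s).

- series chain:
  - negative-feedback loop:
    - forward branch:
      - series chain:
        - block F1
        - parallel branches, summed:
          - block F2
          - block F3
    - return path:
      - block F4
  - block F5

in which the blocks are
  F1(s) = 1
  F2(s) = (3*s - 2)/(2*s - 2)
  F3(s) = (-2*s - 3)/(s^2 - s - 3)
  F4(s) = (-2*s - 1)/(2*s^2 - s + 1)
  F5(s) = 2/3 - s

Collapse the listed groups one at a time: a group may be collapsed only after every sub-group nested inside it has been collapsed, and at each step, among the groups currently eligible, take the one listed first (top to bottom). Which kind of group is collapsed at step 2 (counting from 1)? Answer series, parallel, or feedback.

1. sum the parallel branches F2, F3
2. cascade F1, (F2+F3)
3. apply the feedback formula to (F1*(F2+F3)), F4
4. multiply [(F1*(F2+F3))/(1+(F1*(F2+F3))*F4)], F5 (series)
At step 2 the group reduced is series.

Therefore the answer is series.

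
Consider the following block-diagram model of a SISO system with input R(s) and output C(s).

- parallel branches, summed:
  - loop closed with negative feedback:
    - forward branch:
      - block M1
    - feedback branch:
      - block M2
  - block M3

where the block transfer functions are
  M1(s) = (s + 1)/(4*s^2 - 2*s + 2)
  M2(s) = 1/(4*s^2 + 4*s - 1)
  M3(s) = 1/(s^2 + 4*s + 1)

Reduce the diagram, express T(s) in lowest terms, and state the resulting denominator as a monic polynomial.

Answer: s^6 + 9*s^5/2 + 11*s^4/4 + 3*s^3/16 + 39*s^2/16 + 7*s/16 - 1/16

Working:
[1] apply the feedback formula to M1, M2, giving (4*s^3 + 8*s^2 + 3*s - 1)/(16*s^4 + 8*s^3 - 4*s^2 + 11*s - 1)
[2] add [M1/(1+M1*M2)], M3 (parallel), giving (4*s^5 + 40*s^4 + 47*s^3 + 15*s^2 + 10*s - 2)/(16*s^6 + 72*s^5 + 44*s^4 + 3*s^3 + 39*s^2 + 7*s - 1)
Step 2 gives the fully reduced T(s), with no common factor left to cancel. The denominator's leading coefficient is 16, so divide each of its coefficients by 16 to get the monic form.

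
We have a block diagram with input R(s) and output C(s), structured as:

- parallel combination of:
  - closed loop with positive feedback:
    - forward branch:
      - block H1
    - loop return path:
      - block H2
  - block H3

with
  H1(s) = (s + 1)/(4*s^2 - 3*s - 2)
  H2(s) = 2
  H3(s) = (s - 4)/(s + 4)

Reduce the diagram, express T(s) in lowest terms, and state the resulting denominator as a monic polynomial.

Reducing step by step:

1. close the feedback loop around H1, H2: (s + 1)/(4*s^2 - 5*s - 4)
2. parallel reduction of [H1/(1-H1*H2)], H3: (4*s^3 - 20*s^2 + 21*s + 20)/(4*s^3 + 11*s^2 - 24*s - 16)
That last expression is T(s), already simplified. Scaling its denominator by 1/4 (the reciprocal of the leading coefficient) yields the monic denominator.

Answer: s^3 + 11*s^2/4 - 6*s - 4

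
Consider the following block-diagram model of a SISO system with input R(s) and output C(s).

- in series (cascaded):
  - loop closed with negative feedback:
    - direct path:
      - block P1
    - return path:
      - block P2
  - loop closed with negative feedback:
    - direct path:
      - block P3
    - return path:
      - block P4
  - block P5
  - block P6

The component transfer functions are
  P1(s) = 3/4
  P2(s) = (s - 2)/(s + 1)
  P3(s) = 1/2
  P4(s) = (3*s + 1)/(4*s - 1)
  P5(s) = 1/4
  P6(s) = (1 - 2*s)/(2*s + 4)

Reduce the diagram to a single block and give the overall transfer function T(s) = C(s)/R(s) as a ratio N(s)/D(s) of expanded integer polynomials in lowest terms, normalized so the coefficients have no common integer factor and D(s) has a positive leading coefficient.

1. apply the feedback formula to P1, P2 = (3*s + 3)/(7*s - 2)
2. apply the feedback formula to P3, P4 = (4*s - 1)/(11*s - 1)
3. cascade [P1/(1+P1*P2)], [P3/(1+P3*P4)], P5, P6: this yields T(s), and no further normalization is needed

Therefore the answer is (-24*s^3 - 6*s^2 + 15*s - 3)/(616*s^3 + 1000*s^2 - 448*s + 32).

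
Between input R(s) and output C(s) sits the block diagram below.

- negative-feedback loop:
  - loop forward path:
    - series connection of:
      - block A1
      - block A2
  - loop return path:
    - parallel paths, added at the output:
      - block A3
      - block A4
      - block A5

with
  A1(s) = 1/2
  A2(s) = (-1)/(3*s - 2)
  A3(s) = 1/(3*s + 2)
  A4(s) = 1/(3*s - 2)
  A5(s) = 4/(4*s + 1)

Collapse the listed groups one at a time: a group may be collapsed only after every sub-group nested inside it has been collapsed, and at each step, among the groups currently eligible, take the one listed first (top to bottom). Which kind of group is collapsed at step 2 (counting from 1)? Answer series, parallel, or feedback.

Answer: parallel

Working:
Step 1 - series reduction of A1, A2
Step 2 - parallel reduction of A3, A4, A5
Step 3 - close the feedback loop around (A1*A2), (A3+A4+A5)
Step 2 collapses a parallel group.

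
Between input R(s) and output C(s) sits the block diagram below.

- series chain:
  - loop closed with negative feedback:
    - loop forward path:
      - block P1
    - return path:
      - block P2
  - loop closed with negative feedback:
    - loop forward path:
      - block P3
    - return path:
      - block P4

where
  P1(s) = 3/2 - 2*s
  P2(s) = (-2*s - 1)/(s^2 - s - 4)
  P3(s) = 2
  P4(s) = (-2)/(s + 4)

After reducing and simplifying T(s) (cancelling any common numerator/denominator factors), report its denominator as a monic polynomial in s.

1. feedback reduction of P1, P2: (-4*s^3 + 7*s^2 + 13*s - 12)/(10*s^2 - 4*s - 11)
2. reduce the feedback loop with forward P3 and return P4: (2*s + 8)/s
3. reduce the series chain [P1/(1+P1*P2)], [P3/(1+P3*P4)]: (-8*s^4 - 18*s^3 + 82*s^2 + 80*s - 96)/(10*s^3 - 4*s^2 - 11*s)
T(s) is the step-3 result (common factors already cancelled). Leading coefficient of the denominator: 10. Divide through by 10 for the monic polynomial.

Hence the answer: s^3 - 2*s^2/5 - 11*s/10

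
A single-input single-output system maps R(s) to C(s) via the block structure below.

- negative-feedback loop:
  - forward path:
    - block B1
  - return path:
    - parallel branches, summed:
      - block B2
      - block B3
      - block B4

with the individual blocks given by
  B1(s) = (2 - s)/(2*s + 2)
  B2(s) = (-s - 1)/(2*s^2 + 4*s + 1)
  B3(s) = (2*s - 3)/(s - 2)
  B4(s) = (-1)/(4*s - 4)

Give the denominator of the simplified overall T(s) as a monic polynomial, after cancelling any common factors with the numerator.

Step 1 - reduce the parallel group B2, B3, B4 gives (16*s^4 - 14*s^3 - 40*s^2 + 39*s + 6)/(8*s^4 - 8*s^3 - 28*s^2 + 20*s + 8)
Step 2 - feedback reduction of B1, (B2+B3+B4) gives (-8*s^4 + 8*s^3 + 28*s^2 - 20*s - 8)/(46*s^3 + 32*s^2 - 71*s - 14)
The result of step 2 is T(s) in lowest terms. Its denominator has leading coefficient 46; dividing the denominator through by 46 makes it monic.

Final answer: s^3 + 16*s^2/23 - 71*s/46 - 7/23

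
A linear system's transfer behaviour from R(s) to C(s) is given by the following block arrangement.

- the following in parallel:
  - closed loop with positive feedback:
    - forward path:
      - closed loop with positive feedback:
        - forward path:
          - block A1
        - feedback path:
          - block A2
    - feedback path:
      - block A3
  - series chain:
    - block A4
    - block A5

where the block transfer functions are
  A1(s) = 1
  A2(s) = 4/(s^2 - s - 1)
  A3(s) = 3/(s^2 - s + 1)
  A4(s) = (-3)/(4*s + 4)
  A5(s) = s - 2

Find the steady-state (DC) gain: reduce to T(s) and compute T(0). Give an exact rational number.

Answer: 2

Working:
Step 1 - collapse the loop (A1 forward, A2 return): (s^2 - s - 1)/(s^2 - s - 5)
Step 2 - apply the feedback formula to [A1/(1-A1*A2)], A3: (s^4 - 2*s^3 + s^2 - 1)/(s^4 - 2*s^3 - 6*s^2 + 7*s - 2)
Step 3 - cascade A4, A5: (6 - 3*s)/(4*s + 4)
Step 4 - combine [[A1/(1-A1*A2)]/(1-[A1/(1-A1*A2)]*A3)], (A4*A5) in parallel: (s^5 + 8*s^4 + 2*s^3 - 53*s^2 + 44*s - 16)/(4*s^5 - 4*s^4 - 32*s^3 + 4*s^2 + 20*s - 8)
Step 4 gives the overall T(s). Then T(0) = -16/(-8) = 2.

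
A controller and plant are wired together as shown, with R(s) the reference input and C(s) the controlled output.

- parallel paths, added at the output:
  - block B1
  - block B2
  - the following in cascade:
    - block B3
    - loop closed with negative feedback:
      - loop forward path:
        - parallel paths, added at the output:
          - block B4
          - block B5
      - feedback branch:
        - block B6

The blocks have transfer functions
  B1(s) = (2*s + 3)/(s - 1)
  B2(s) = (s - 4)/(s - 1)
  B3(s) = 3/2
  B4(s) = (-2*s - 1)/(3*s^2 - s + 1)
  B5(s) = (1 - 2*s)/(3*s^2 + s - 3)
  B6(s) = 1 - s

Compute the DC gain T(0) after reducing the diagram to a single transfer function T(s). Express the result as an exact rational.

The answer is 7.

Reasoning:
Step 1: parallel reduction of B4, B5: (-12*s^3 + 2*s + 4)/(9*s^4 - 7*s^2 + 4*s - 3)
Step 2: apply the feedback formula to (B4+B5), B6: (-12*s^3 + 2*s + 4)/(21*s^4 - 12*s^3 - 9*s^2 + 2*s + 1)
Step 3: combine B3, [(B4+B5)/(1+(B4+B5)*B6)] in series: (-18*s^3 + 3*s + 6)/(21*s^4 - 12*s^3 - 9*s^2 + 2*s + 1)
Step 4: combine B1, B2, (B3*[(B4+B5)/(1+(B4+B5)*B6)]) in parallel: (63*s^5 - 75*s^4 + 3*s^3 + 18*s^2 + 4*s - 7)/(21*s^5 - 33*s^4 + 3*s^3 + 11*s^2 - s - 1)
That last expression is T(s); at s = 0 only the constant terms survive, so T(0) = -7/(-1) = 7.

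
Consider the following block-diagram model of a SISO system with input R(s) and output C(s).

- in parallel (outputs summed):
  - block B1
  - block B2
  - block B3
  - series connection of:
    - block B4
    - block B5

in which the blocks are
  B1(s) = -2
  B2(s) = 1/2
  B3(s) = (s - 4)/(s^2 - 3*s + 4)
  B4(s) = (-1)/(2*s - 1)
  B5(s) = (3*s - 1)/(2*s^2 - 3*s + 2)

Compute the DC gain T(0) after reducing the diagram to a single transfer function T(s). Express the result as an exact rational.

(1) combine B4, B5 in series gives (1 - 3*s)/(4*s^3 - 8*s^2 + 7*s - 2)
(2) reduce the parallel group B1, B2, B3, (B4*B5) gives (-12*s^5 + 68*s^4 - 195*s^3 + 263*s^2 - 192*s + 48)/(8*s^5 - 40*s^4 + 94*s^3 - 110*s^2 + 68*s - 16)
Step 2 gives the overall T(s). Then T(0) = 48/(-16) = -3.

Therefore the answer is -3.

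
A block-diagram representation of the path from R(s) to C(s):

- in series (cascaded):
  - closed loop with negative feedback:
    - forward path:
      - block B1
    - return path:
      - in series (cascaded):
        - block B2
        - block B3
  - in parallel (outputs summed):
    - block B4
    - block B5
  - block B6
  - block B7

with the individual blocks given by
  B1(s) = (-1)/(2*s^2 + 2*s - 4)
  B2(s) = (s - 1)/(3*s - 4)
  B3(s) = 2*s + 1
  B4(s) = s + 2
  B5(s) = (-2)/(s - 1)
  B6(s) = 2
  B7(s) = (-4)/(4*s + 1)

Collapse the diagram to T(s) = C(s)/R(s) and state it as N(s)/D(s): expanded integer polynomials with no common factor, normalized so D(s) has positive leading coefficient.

1. reduce the series chain B2, B3 gives (2*s^2 - s - 1)/(3*s - 4)
2. close the feedback loop around B1, (B2*B3) gives (4 - 3*s)/(6*s^3 - 4*s^2 - 19*s + 17)
3. add B4, B5 (parallel) gives (s^2 + s - 4)/(s - 1)
4. series reduction of [B1/(1+B1*(B2*B3))], (B4+B5), B6, B7: this yields T(s), and no further normalization is needed

Answer: (24*s^3 - 8*s^2 - 128*s + 128)/(24*s^5 - 34*s^4 - 70*s^3 + 129*s^2 - 32*s - 17)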